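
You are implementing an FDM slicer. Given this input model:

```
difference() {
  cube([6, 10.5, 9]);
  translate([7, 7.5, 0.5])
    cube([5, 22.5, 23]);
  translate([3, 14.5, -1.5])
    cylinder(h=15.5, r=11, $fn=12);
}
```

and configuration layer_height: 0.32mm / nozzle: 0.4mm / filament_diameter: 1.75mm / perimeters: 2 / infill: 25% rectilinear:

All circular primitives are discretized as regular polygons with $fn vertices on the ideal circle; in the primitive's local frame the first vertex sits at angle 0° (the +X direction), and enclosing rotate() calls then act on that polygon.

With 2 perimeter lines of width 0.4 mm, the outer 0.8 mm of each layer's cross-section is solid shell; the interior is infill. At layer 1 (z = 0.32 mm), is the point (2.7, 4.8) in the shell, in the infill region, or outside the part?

outside

At z = 0.32 mm: the 6×10.5 cube contributes its full rectangle; the cube at (7, 7.5) is not intersected at this z (z outside [0.5, 23.5]); the r=11 cylinder at (3, 14.5) gives a regular 12-gon of circumradius 11 (constant along its height); After the difference (first − rest): starting from the 6×10.5 cube, the r=11 cylinder at (3, 14.5) partially overlaps it — only the 39.59 mm² overlap (of its 363.00 mm²) is removed, clipping the outline — 1 connected region. Overall, the cross-section is a single solid region. The nearest boundary edge runs (0.00, 4.30)→(3.00, 3.50); distance from the point to it = 1.18 mm. The point is not inside any of the regions above, so it lies outside the cross-section (1.18 mm from the nearest boundary).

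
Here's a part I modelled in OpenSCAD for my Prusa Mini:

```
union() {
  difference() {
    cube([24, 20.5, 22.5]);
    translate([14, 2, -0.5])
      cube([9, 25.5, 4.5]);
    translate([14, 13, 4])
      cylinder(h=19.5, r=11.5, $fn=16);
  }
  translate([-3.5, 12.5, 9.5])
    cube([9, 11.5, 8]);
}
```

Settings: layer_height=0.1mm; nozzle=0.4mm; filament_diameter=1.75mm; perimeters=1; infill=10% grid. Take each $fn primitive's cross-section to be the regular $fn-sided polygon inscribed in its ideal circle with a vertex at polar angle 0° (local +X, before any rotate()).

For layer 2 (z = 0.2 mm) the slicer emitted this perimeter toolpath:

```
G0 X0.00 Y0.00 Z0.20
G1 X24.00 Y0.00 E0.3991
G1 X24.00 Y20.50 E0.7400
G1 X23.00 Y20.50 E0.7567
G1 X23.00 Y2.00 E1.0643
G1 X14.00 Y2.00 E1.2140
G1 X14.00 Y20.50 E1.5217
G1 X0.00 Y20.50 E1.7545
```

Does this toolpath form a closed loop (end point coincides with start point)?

no

Start point (G0): (0.00, 0.00). End point (last G1): the path does not return to the start — open.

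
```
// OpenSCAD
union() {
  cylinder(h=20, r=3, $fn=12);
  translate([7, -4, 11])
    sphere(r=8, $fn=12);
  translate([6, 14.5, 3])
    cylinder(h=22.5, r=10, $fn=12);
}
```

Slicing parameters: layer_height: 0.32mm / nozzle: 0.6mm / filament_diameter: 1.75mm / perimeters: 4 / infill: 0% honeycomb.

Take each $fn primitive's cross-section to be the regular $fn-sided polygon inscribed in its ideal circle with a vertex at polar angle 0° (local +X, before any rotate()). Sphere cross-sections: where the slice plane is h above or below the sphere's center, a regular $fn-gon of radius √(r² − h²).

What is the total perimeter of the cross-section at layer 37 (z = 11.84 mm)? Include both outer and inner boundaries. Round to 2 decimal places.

At z = 11.84 mm: the r=3 cylinder gives a regular 12-gon of circumradius 3 (constant along its height) (perimeter = 2·12·3.000·sin(180°/12) = 18.63 mm); the r=8 sphere at (7, -4) contributes a regular 12-gon of circumradius √(8²−0.84²) = 7.956 (perimeter = 2·12·7.956·sin(180°/12) = 49.42 mm); the r=10 cylinder at (6, 14.5) contributes a regular 12-gon of circumradius 10 (perimeter = 2·12·10.000·sin(180°/12) = 62.12 mm); Merging all regions: the regions partially overlap (shared area 10.66 mm²), so the edge portions inside another operand are dropped and the merged outline is re-measured after clipping — boundary = 116.87 mm. Overall, the cross-section has 2 separate islands. Total boundary length (outer) = 116.87 mm.

116.87 mm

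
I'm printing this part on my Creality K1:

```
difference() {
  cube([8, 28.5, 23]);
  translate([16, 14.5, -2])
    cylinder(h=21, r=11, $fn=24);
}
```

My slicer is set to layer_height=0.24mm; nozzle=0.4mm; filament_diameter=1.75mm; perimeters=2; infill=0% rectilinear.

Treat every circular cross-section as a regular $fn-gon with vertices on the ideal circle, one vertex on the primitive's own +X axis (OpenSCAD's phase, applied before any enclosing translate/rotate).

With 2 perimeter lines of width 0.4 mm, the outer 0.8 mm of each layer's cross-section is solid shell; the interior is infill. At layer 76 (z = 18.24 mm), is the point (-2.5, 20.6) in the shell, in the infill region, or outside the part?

At z = 18.24 mm: the cube is present — its section is the full 8×28.5 rectangle; the r=11 cylinder at (16, 14.5) gives a regular 24-gon of circumradius 11 (constant along its height); After the difference (first − rest): starting from the 8×28.5 cube, the r=11 cylinder at (16, 14.5) partially overlaps it — only the 30.06 mm² overlap (of its 375.81 mm²) is removed, clipping the outline — 1 connected region. Overall, the cross-section is a single solid region. The nearest boundary edge runs (0.00, 0.00)→(0.00, 28.50); distance from the point to it = 2.50 mm. The point is not inside any of the regions above, so it lies outside the cross-section (2.50 mm from the nearest boundary).

outside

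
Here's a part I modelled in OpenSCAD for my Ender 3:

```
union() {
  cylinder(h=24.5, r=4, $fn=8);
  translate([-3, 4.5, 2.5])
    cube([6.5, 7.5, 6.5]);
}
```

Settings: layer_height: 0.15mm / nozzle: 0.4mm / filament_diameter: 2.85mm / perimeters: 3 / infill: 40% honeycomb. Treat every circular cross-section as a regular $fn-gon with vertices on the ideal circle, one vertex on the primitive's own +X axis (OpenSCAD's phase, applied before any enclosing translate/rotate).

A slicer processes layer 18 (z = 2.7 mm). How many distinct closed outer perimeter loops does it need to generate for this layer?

At z = 2.7 mm: the r=4 cylinder gives a regular 8-gon of circumradius 4 (constant along its height); the 6.5×7.5 cube at (-3, 4.5) contributes its full rectangle; Combining (union): the 2 present regions are separate (no shared area or edge), so areas and boundary lengths simply add and each stays a separate island — 2 connected regions. The result has 2 disconnected regions.

2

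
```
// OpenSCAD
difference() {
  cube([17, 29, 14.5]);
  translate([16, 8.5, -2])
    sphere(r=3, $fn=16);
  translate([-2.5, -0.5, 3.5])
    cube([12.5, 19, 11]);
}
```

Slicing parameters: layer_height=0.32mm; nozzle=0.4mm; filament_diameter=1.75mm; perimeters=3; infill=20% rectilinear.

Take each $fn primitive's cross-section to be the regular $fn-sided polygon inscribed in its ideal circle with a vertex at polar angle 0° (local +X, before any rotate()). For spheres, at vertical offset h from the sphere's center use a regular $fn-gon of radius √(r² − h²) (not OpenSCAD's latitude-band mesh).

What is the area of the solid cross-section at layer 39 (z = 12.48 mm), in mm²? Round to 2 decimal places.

At z = 12.48 mm: the cube (footprint 17×29) is included at this height (area 493.00 mm²); the sphere at (16, 8.5) does not reach this height (|z−center|=14.480 > r=3); the 12.5×19 cube at (-2.5, -0.5) contributes its full rectangle (area 237.50 mm²); Taking the first minus the rest: starting from the 17×29 cube (493.00 mm²), the 12.5×19 cube at (-2.5, -0.5) partially overlaps it — only the 185.00 mm² overlap (of its 237.50 mm²) is removed, clipping the outline — area = 308.00 mm². Overall, the cross-section is a single solid region. Net area = 308.00 mm².

308.00 mm²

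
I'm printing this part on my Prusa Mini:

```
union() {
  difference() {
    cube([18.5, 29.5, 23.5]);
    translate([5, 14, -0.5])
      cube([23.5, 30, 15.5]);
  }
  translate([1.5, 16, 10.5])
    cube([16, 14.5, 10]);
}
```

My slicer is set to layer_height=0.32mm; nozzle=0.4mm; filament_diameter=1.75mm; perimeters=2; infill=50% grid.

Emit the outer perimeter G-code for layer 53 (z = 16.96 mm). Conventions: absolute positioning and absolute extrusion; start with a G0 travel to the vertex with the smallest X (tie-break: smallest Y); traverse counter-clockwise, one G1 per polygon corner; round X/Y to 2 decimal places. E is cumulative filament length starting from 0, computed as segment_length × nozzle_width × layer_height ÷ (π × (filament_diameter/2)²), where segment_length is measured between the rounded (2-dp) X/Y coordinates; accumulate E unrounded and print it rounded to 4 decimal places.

G0 X0.00 Y0.00 Z16.96
G1 X18.50 Y0.00 E0.9845
G1 X18.50 Y29.50 E2.5544
G1 X17.50 Y29.50 E2.6076
G1 X17.50 Y30.50 E2.6608
G1 X1.50 Y30.50 E3.5123
G1 X1.50 Y29.50 E3.5655
G1 X0.00 Y29.50 E3.6453
G1 X0.00 Y0.00 E5.2152

At z = 16.96 mm: the cube is present — its section is the full 18.5×29.5 rectangle; the cube at (5, 14) is absent (z outside [-0.5, 15]); After the difference (first − rest): none of the subtracted shapes is present at this height, so the 18.5×29.5 cube is unchanged — 1 connected region; the 16×14.5 cube at (1.5, 16) contributes its full rectangle; Combining (union): the regions partially overlap (shared area 216.00 mm²), so overlapping operands fuse into one piece — 1 connected region. The outline is a single polygon with 8 vertices. Extrusion per mm of travel: 0.4 × 0.32 / (π × 0.875²) = 0.053216. Accumulating E over each segment gives final E = 5.2152.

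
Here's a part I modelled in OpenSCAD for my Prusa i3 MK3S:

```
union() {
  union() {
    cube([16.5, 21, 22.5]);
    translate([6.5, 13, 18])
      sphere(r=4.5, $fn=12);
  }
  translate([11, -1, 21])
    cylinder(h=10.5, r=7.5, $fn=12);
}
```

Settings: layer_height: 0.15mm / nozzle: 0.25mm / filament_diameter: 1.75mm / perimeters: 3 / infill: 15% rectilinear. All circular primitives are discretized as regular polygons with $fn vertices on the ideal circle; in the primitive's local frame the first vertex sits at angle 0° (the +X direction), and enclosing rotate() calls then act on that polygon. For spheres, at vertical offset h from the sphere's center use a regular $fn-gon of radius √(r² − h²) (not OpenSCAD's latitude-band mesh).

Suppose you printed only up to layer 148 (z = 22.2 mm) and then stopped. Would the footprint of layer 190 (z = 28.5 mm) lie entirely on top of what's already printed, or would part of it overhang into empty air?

Compare the two slices. At z = 22.2: the cube is present — its section is the full 16.5×21 rectangle (area 346.50 mm²); the r=4.5 sphere at (6.5, 13) slices to a regular 12-gon of circumradius 1.616 (√(r²−h²) with h=4.2 from center) (area = (12/2)·1.616²·sin(360°/12) = 7.83 mm²); Taking the union: the r=4.5 sphere at (6.5, 13) lies entirely inside the 16.5×21 cube, so the union is just the 16.5×21 cube — area = 346.50 mm²; the r=7.5 cylinder at (11, -1) contributes a regular 12-gon of circumradius 7.5 (area = (12/2)·7.500²·sin(360°/12) = 168.75 mm²); Merging all regions: the regions partially overlap — summed areas 515.25 mm² minus the doubly-counted overlap 65.40 mm² gives 449.85 mm² — area = 449.85 mm². At z = 28.5: the cube does not reach this height (z outside [0, 22.5]); the sphere at (6.5, 13) does not reach this height (|z−center|=10.500 > r=4.5); Merging all regions: nothing is present at this height; the r=7.5 cylinder at (11, -1) contributes a regular 12-gon of circumradius 7.5 (area = (12/2)·7.500²·sin(360°/12) = 168.75 mm²); Taking the union: only the r=7.5 cylinder at (11, -1) is present, so the union is just that shape — area = 168.75 mm². Checking containment: the cross-section at z = 28.5 is a subset of the cross-section at z = 22.2.

entirely on top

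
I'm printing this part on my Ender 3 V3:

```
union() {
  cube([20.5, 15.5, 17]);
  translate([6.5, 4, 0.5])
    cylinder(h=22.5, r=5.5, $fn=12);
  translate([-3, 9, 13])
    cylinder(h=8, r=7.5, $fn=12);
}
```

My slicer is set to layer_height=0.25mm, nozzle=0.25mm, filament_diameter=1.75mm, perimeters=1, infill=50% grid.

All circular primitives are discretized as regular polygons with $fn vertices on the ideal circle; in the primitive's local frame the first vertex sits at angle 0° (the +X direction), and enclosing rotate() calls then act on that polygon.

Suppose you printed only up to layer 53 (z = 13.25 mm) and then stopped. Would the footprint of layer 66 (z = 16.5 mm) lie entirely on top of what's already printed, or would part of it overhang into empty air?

entirely on top

Compare the two slices. At z = 13.25: the cube (footprint 20.5×15.5) is included at this height (area 317.75 mm²); the r=5.5 cylinder at (6.5, 4) gives a regular 12-gon of circumradius 5.5 (constant along its height) (area = (12/2)·5.500²·sin(360°/12) = 90.75 mm²); the cylinder at (-3, 9): section is a regular 12-gon, circumradius r=7.5 (area = (12/2)·7.500²·sin(360°/12) = 168.75 mm²); Merging all regions: the regions partially overlap — summed areas 577.25 mm² minus the doubly-counted overlap 125.66 mm² gives 451.59 mm² — area = 451.59 mm². At z = 16.5: the 20.5×15.5 cube contributes its full rectangle (area 317.75 mm²); the cylinder at (6.5, 4): section is a regular 12-gon, circumradius r=5.5 (area = (12/2)·5.500²·sin(360°/12) = 90.75 mm²); the cylinder at (-3, 9): section is a regular 12-gon, circumradius r=7.5 (area = (12/2)·7.500²·sin(360°/12) = 168.75 mm²); Taking the union: the regions partially overlap — summed areas 577.25 mm² minus the doubly-counted overlap 125.66 mm² gives 451.59 mm² — area = 451.59 mm². Checking containment: the cross-section at z = 16.5 is a subset of the cross-section at z = 13.25.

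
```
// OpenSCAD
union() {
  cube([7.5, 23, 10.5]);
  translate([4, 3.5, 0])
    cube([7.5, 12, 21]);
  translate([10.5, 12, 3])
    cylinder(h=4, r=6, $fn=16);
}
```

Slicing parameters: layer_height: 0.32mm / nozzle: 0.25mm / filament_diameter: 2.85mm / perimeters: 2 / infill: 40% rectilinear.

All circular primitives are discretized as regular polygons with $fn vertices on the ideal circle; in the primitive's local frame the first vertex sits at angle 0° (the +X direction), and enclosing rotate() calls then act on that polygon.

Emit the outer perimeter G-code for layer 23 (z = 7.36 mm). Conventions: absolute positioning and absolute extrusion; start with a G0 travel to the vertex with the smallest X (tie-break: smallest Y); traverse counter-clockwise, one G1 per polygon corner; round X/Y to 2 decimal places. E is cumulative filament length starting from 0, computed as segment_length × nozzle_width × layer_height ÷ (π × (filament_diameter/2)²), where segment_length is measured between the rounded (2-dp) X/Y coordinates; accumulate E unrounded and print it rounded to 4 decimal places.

G0 X0.00 Y0.00 Z7.36
G1 X7.50 Y0.00 E0.0941
G1 X7.50 Y3.50 E0.1379
G1 X11.50 Y3.50 E0.1881
G1 X11.50 Y15.50 E0.3386
G1 X7.50 Y15.50 E0.3888
G1 X7.50 Y23.00 E0.4828
G1 X0.00 Y23.00 E0.5769
G1 X0.00 Y0.00 E0.8653

At z = 7.36 mm: the cube is present — its section is the full 7.5×23 rectangle; the 7.5×12 cube at (4, 3.5) contributes its full rectangle; the cylinder at (10.5, 12) is not intersected at this z (z outside [3, 7]); Combining (union): the regions partially overlap (shared area 42.00 mm²), so overlapping operands fuse into one piece — 1 connected region. The outline is a single polygon with 8 vertices. Extrusion per mm of travel: 0.25 × 0.32 / (π × 1.425²) = 0.012540. Accumulating E over each segment gives final E = 0.8653.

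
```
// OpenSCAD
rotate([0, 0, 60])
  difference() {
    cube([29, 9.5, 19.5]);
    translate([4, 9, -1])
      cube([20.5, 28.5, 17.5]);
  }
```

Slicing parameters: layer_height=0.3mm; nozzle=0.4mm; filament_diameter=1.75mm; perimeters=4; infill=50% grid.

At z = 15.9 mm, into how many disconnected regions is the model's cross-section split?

1

At z = 15.9 mm: the 29×9.5 cube contributes its full rectangle; the 20.5×28.5 cube at (4, 9) contributes its full rectangle; Taking the first minus the rest: starting from the 29×9.5 cube, the 20.5×28.5 cube at (4, 9) partially overlaps it — only the 10.25 mm² overlap (of its 584.25 mm²) is removed, clipping the outline — 1 connected region; (rotated 60° about Z; rotation is an isometry so areas/perimeters/island counts are preserved). The result has 1 disconnected region.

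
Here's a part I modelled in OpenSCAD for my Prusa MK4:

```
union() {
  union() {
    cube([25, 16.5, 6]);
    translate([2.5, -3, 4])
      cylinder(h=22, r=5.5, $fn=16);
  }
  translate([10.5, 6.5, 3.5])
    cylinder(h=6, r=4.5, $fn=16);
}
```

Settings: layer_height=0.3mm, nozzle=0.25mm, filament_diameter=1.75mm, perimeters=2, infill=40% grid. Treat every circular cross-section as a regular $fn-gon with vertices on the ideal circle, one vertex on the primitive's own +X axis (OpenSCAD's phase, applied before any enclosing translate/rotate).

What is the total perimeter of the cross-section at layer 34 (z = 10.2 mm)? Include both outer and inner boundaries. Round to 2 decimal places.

34.34 mm

At z = 10.2 mm: the cube is not intersected at this z (z outside [0, 6]); the r=5.5 cylinder at (2.5, -3) gives a regular 16-gon of circumradius 5.5 (constant along its height) (perimeter = 2·16·5.500·sin(180°/16) = 34.34 mm); Merging all regions: only the r=5.5 cylinder at (2.5, -3) is present, so the union is just that shape — boundary = 34.34 mm; the cylinder at (10.5, 6.5) does not reach this height (z outside [3.5, 9.5]); Taking the union: only that combined region is present, so the union is just that shape — boundary = 34.34 mm. Overall, the cross-section is a single solid region. Total boundary length (outer) = 34.34 mm.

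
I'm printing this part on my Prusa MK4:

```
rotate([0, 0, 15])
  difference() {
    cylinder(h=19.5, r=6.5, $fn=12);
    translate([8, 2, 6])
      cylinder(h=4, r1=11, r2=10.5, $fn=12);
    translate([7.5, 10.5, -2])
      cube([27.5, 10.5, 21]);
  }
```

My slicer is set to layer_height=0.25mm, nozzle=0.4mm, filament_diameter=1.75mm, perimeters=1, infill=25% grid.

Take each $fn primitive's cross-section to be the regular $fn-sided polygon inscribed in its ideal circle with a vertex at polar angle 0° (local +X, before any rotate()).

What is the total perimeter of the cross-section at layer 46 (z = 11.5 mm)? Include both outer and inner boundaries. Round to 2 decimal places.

At z = 11.5 mm: the cylinder: section is a regular 12-gon, circumradius r=6.5 (perimeter = 2·12·6.500·sin(180°/12) = 40.38 mm); the cone at (8, 2) is not intersected at this z (z outside [6, 10]); the cube at (7.5, 10.5) (footprint 27.5×10.5) is included at this height (perimeter 76.00 mm); After the difference (first − rest): starting from the r=6.5 cylinder, the 27.5×10.5 cube at (7.5, 10.5) misses the remaining region (no effect) — boundary = 40.38 mm; (rotated 15° about Z; rotation is an isometry so areas/perimeters/island counts are preserved). Overall, the cross-section is a single solid region. Total boundary length (outer) = 40.38 mm.

40.38 mm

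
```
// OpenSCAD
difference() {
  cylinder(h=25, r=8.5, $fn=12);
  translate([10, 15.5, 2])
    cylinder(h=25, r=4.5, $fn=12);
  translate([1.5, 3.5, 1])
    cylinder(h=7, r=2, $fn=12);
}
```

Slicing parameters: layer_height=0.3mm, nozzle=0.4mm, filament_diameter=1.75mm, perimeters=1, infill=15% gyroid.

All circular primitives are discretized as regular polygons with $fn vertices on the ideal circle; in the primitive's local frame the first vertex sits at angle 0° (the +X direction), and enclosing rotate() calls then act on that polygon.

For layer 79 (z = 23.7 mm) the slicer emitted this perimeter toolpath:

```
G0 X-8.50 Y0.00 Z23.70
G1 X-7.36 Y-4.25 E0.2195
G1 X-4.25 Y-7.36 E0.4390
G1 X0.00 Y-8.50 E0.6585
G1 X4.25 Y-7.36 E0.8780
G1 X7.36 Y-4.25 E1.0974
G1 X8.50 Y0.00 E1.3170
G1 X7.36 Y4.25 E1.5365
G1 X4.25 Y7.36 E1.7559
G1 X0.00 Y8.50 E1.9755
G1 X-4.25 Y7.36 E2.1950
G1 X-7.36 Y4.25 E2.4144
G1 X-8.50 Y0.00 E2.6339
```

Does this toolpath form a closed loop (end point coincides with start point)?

yes

Start point (G0): (-8.50, 0.00). End point (last G1): the path returns to the start — closed.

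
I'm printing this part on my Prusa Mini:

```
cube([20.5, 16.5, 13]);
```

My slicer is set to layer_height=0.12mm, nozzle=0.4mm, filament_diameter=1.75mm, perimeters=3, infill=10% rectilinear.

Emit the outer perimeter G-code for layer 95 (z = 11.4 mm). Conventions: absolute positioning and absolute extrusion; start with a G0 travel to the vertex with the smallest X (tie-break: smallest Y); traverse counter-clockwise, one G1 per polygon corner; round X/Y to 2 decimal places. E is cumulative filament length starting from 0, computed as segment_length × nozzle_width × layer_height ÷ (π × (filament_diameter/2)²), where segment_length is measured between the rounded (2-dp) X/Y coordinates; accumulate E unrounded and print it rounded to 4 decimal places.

At z = 11.4 mm: the cube (footprint 20.5×16.5) is included at this height. The outline is a single polygon with 4 vertices. Extrusion per mm of travel: 0.4 × 0.12 / (π × 0.875²) = 0.019956. Accumulating E over each segment gives final E = 1.4767.

G0 X0.00 Y0.00 Z11.40
G1 X20.50 Y0.00 E0.4091
G1 X20.50 Y16.50 E0.7384
G1 X0.00 Y16.50 E1.1475
G1 X0.00 Y0.00 E1.4767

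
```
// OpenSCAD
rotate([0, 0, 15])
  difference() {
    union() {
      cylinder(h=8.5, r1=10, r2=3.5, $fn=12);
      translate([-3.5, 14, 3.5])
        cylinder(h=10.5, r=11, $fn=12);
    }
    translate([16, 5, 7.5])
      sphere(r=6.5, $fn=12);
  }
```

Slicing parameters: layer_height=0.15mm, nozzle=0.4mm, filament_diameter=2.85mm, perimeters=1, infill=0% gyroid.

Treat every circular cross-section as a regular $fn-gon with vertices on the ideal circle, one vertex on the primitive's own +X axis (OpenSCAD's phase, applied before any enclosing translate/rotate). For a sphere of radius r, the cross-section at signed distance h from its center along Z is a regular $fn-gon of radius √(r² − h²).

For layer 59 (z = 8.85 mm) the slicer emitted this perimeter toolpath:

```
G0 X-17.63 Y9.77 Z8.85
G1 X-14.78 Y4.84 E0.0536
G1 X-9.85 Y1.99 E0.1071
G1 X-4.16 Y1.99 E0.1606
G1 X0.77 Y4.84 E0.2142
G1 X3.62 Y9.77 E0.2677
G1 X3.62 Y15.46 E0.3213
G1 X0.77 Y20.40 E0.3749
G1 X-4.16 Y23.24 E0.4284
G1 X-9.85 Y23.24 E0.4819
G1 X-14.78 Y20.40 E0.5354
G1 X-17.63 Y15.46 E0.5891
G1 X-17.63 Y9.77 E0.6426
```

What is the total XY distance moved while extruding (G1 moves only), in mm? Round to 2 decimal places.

68.32 mm

Sum the Euclidean lengths of each G1 segment: total = 68.32 mm.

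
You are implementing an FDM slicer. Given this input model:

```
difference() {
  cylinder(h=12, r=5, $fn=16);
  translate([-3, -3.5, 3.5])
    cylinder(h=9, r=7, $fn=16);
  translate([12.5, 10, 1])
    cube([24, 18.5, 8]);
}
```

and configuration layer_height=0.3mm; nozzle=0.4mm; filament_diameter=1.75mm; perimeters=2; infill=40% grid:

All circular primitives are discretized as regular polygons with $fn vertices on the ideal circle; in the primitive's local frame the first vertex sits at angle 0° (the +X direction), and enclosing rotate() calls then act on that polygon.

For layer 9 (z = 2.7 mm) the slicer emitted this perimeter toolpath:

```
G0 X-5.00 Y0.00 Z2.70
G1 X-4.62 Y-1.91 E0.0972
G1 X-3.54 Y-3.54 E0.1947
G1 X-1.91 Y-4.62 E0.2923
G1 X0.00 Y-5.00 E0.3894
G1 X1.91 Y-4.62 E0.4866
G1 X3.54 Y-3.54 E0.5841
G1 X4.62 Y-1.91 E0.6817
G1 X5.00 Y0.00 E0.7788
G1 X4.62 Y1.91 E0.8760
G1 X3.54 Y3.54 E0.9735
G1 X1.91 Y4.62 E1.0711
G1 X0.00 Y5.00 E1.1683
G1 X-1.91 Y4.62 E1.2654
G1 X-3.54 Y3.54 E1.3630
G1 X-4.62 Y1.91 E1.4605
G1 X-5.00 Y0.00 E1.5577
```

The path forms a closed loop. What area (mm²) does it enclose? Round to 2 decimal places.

76.57 mm²

Apply the shoelace formula to the sequence of (X, Y) vertices; enclosed area = 76.57 mm².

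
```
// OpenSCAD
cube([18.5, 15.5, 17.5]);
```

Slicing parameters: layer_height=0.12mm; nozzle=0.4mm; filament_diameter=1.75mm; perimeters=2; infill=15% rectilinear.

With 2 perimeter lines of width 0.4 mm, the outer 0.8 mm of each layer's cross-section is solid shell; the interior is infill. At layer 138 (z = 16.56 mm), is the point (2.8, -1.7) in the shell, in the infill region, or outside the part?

outside

At z = 16.56 mm: the cube is present — its section is the full 18.5×15.5 rectangle. Overall, the cross-section is a single solid region. The nearest boundary edge runs (0.00, 0.00)→(18.50, 0.00); distance from the point to it = 1.70 mm. The point is not inside any of the regions above, so it lies outside the cross-section (1.70 mm from the nearest boundary).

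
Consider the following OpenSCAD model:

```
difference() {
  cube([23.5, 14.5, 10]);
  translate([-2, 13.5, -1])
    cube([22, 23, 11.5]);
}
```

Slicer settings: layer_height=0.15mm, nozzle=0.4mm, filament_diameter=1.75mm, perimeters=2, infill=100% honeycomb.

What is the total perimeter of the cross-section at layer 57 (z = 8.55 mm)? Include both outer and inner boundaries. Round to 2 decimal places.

At z = 8.55 mm: the 23.5×14.5 cube contributes its full rectangle (perimeter 76.00 mm); the 22×23 cube at (-2, 13.5) contributes its full rectangle (perimeter 90.00 mm); Taking the first minus the rest: starting from the 23.5×14.5 cube, the 22×23 cube at (-2, 13.5) partially overlaps it — only the 20.00 mm² overlap (of its 506.00 mm²) is removed, clipping the outline — boundary = 76.00 mm. Overall, the cross-section is a single solid region. Total boundary length (outer) = 76.00 mm.

76.00 mm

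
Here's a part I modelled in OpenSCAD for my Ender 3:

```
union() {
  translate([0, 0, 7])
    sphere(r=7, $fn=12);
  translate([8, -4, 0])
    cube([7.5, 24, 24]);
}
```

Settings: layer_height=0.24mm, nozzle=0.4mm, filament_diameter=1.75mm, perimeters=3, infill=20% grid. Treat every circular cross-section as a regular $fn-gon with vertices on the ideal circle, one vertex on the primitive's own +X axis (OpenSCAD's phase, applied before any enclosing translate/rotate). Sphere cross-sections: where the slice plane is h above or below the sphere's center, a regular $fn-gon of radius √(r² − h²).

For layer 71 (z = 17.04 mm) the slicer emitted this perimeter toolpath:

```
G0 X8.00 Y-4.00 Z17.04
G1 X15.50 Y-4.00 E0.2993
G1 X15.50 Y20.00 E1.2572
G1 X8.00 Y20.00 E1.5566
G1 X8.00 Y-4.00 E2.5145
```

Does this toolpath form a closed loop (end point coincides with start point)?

yes

Start point (G0): (8.00, -4.00). End point (last G1): the path returns to the start — closed.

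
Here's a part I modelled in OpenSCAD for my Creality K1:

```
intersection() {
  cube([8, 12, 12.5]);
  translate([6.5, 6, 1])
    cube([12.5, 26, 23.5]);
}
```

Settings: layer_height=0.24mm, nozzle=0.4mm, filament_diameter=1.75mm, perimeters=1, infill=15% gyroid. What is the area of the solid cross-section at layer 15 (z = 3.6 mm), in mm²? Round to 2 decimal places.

9.00 mm²

At z = 3.6 mm: the cube is present — its section is the full 8×12 rectangle (area 96.00 mm²); the cube at (6.5, 6) (footprint 12.5×26) is included at this height (area 325.00 mm²); Taking the intersection: the 12.5×26 cube at (6.5, 6) partially overlaps the 8×12 cube; clipping to the common part keeps 9.00 mm² — area = 9.00 mm². Overall, the cross-section is a single solid region. Net area = 9.00 mm².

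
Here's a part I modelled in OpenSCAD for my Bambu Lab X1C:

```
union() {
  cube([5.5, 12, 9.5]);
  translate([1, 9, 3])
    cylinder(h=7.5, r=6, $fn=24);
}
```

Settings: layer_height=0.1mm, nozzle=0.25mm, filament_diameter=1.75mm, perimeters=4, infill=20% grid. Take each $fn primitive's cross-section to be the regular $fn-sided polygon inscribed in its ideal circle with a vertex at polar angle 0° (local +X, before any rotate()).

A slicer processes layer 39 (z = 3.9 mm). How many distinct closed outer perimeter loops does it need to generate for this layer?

At z = 3.9 mm: the cube is present — its section is the full 5.5×12 rectangle; the r=6 cylinder at (1, 9) gives a regular 24-gon of circumradius 6 (constant along its height); Merging all regions: the regions partially overlap (shared area 46.46 mm²), so overlapping operands fuse into one piece — 1 connected region. The result has 1 disconnected region.

1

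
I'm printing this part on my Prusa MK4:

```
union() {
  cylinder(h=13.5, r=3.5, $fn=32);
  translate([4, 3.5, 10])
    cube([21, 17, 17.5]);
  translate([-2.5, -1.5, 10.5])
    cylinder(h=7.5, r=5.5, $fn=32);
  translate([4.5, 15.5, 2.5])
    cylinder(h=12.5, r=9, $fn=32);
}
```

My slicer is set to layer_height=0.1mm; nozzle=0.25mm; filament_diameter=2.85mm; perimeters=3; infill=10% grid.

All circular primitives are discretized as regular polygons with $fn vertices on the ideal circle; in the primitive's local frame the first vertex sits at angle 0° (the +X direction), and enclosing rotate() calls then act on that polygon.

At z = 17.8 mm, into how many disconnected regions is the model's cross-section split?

2

At z = 17.8 mm: the cylinder does not reach this height (z outside [0, 13.5]); the 21×17 cube at (4, 3.5) contributes its full rectangle; the r=5.5 cylinder at (-2.5, -1.5) contributes a regular 32-gon of circumradius 5.5; the cylinder at (4.5, 15.5) is absent (z outside [2.5, 15]); Taking the union: the 2 present regions are separate (no shared area or edge), so areas and boundary lengths simply add and each stays a separate island — 2 connected regions. The result has 2 disconnected regions.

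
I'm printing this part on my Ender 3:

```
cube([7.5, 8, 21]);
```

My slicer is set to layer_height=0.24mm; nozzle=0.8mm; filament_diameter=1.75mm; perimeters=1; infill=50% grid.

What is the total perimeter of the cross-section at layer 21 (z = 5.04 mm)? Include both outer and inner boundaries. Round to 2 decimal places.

31.00 mm

At z = 5.04 mm: the cube (footprint 7.5×8) is included at this height (perimeter 31.00 mm). Overall, the cross-section is a single solid region. Total boundary length (outer) = 31.00 mm.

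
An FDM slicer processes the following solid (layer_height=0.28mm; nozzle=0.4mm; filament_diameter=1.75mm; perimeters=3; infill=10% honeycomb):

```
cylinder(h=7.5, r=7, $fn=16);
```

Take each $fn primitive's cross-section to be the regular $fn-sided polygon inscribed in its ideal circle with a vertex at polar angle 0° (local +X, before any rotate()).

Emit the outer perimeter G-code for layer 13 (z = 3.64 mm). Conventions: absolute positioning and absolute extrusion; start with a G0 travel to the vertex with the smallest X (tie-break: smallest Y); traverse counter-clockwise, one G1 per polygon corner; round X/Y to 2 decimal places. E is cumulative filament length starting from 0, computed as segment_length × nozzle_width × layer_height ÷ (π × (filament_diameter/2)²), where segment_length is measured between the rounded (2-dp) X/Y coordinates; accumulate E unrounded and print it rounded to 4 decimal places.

At z = 3.64 mm: the r=7 cylinder gives a regular 16-gon of circumradius 7 (constant along its height). The outline is a single polygon with 16 vertices. Extrusion per mm of travel: 0.4 × 0.28 / (π × 0.875²) = 0.046564. Accumulating E over each segment gives final E = 2.0353.

G0 X-7.00 Y0.00 Z3.64
G1 X-6.47 Y-2.68 E0.1272
G1 X-4.95 Y-4.95 E0.2544
G1 X-2.68 Y-6.47 E0.3816
G1 X0.00 Y-7.00 E0.5088
G1 X2.68 Y-6.47 E0.6360
G1 X4.95 Y-4.95 E0.7633
G1 X6.47 Y-2.68 E0.8905
G1 X7.00 Y0.00 E1.0177
G1 X6.47 Y2.68 E1.1449
G1 X4.95 Y4.95 E1.2721
G1 X2.68 Y6.47 E1.3993
G1 X0.00 Y7.00 E1.5265
G1 X-2.68 Y6.47 E1.6537
G1 X-4.95 Y4.95 E1.7809
G1 X-6.47 Y2.68 E1.9081
G1 X-7.00 Y0.00 E2.0353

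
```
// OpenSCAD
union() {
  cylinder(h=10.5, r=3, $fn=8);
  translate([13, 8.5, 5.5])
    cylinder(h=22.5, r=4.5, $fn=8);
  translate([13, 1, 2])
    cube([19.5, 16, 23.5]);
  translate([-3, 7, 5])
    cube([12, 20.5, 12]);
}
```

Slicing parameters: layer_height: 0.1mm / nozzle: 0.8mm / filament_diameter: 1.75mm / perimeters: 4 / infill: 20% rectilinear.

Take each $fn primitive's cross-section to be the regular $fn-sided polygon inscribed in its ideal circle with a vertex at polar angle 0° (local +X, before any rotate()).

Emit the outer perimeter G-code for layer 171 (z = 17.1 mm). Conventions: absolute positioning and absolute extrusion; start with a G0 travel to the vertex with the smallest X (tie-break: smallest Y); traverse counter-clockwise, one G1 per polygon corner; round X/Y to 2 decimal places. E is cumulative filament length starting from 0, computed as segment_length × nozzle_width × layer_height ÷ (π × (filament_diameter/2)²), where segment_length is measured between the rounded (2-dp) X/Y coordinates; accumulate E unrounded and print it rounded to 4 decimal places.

G0 X8.50 Y8.50 Z17.10
G1 X9.82 Y5.32 E0.1145
G1 X13.00 Y4.00 E0.2290
G1 X13.00 Y1.00 E0.3288
G1 X32.50 Y1.00 E0.9774
G1 X32.50 Y17.00 E1.5095
G1 X13.00 Y17.00 E2.1581
G1 X13.00 Y13.00 E2.2912
G1 X9.82 Y11.68 E2.4057
G1 X8.50 Y8.50 E2.5202

At z = 17.1 mm: the cylinder is absent (z outside [0, 10.5]); the cylinder at (13, 8.5): section is a regular 8-gon, circumradius r=4.5; the cube at (13, 1) is present — its section is the full 19.5×16 rectangle; the cube at (-3, 7) does not reach this height (z outside [5, 17]); Combining (union): the regions partially overlap (shared area 28.64 mm²), so overlapping operands fuse into one piece — 1 connected region. The outline is a single polygon with 9 vertices. Extrusion per mm of travel: 0.8 × 0.1 / (π × 0.875²) = 0.033260. Accumulating E over each segment gives final E = 2.5202.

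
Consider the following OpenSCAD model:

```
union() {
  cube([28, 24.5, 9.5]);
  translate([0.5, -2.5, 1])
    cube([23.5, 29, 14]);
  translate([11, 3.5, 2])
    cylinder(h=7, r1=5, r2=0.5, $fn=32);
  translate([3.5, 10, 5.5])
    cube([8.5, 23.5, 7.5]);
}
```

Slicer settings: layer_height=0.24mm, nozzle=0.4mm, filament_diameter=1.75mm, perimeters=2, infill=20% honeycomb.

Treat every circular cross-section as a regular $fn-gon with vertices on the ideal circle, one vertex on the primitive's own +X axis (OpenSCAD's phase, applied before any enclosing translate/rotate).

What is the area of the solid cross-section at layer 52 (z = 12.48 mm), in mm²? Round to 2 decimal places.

741.00 mm²

At z = 12.48 mm: the cube does not reach this height (z outside [0, 9.5]); the cube at (0.5, -2.5) is present — its section is the full 23.5×29 rectangle (area 681.50 mm²); the cone at (11, 3.5) is not intersected at this z (z outside [2, 9]); the 8.5×23.5 cube at (3.5, 10) contributes its full rectangle (area 199.75 mm²); Taking the union: the regions partially overlap — summed areas 881.25 mm² minus the doubly-counted overlap 140.25 mm² gives 741.00 mm² — area = 741.00 mm². Overall, the cross-section is a single solid region. Net area = 741.00 mm².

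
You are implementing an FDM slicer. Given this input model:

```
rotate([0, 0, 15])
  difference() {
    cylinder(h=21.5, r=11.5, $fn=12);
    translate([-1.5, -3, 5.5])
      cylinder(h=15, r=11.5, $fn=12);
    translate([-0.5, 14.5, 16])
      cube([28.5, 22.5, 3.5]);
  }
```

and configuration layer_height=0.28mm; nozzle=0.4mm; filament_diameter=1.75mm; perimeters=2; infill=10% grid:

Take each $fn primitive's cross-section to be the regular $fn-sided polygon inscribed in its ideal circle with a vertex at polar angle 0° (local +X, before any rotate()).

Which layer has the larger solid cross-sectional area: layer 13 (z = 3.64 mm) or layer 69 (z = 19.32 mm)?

Layer 13 (z = 3.64): the cylinder: section is a regular 12-gon, circumradius r=11.5 (area = (12/2)·11.500²·sin(360°/12) = 396.75 mm²); the cylinder at (-1.5, -3) is not intersected at this z (z outside [5.5, 20.5]); the cube at (-0.5, 14.5) is not intersected at this z (z outside [16, 19.5]); Subtracting the remaining from the first: none of the subtracted shapes is present at this height, so the r=11.5 cylinder is unchanged — area = 396.75 mm²; (whole slice rotated 15° about Z — lengths, areas and connectivity unchanged). So its area = 396.75 mm². Layer 69 (z = 19.32): the r=11.5 cylinder gives a regular 12-gon of circumradius 11.5 (constant along its height) (area = (12/2)·11.500²·sin(360°/12) = 396.75 mm²); the r=11.5 cylinder at (-1.5, -3) contributes a regular 12-gon of circumradius 11.5 (area = (12/2)·11.500²·sin(360°/12) = 396.75 mm²); the cube at (-0.5, 14.5) (footprint 28.5×22.5) is included at this height (area 641.25 mm²); After the difference (first − rest): starting from the r=11.5 cylinder (396.75 mm²), the r=11.5 cylinder at (-1.5, -3) partially overlaps it — only the 321.17 mm² overlap (of its 396.75 mm²) is removed, clipping the outline; the 28.5×22.5 cube at (-0.5, 14.5) misses the remaining region (no effect) — area = 75.58 mm²; (rotated 15° about Z; rotation is an isometry so areas/perimeters/island counts are preserved). So its area = 75.58 mm². Layer 13 is larger (396.75 vs 75.58 mm²).

layer 13 (z = 3.64 mm)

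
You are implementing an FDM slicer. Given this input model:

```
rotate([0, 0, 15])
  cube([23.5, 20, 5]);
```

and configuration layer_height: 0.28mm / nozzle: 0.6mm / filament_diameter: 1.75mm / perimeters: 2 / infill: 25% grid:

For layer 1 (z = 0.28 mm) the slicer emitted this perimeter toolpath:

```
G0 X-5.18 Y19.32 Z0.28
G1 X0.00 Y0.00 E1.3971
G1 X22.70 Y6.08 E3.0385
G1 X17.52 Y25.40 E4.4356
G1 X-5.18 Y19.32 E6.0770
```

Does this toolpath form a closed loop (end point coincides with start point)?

yes

Start point (G0): (-5.18, 19.32). End point (last G1): the path returns to the start — closed.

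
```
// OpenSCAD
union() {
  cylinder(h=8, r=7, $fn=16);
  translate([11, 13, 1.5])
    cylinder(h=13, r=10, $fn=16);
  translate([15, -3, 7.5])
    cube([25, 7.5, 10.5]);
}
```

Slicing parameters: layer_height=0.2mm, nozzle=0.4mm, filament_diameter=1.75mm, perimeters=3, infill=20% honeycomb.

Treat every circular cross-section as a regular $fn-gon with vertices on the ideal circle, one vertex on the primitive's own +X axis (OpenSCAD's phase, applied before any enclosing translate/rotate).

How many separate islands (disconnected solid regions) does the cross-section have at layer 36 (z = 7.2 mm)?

At z = 7.2 mm: the r=7 cylinder contributes a regular 16-gon of circumradius 7; the r=10 cylinder at (11, 13) contributes a regular 16-gon of circumradius 10; the cube at (15, -3) is absent (z outside [7.5, 18]); Taking the union: the 2 present regions are separate (no shared area or edge), so areas and boundary lengths simply add and each stays a separate island — 2 connected regions. Overall, the cross-section has 2 separate islands. Island count = 2.

2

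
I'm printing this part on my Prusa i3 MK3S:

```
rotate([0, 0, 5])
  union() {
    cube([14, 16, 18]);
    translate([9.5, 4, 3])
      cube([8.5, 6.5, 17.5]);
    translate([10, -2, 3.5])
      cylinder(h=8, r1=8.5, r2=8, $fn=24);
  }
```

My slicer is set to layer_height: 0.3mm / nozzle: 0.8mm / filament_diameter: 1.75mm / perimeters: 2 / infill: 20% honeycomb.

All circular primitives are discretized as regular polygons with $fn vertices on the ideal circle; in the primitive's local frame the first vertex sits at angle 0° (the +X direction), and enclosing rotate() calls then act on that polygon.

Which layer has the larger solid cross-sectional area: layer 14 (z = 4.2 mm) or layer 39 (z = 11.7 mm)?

layer 14 (z = 4.2 mm)

Layer 14 (z = 4.2): the cube is present — its section is the full 14×16 rectangle (area 224.00 mm²); the cube at (9.5, 4) (footprint 8.5×6.5) is included at this height (area 55.25 mm²); the cone at (10, -2) contributes a regular 24-gon of circumradius 8.456 (interpolated between r1=8.5 and r2=8 at t=0.088) (area = (24/2)·8.456²·sin(360°/24) = 222.09 mm²); Merging all regions: the regions partially overlap — summed areas 501.34 mm² minus the doubly-counted overlap 93.89 mm² gives 407.46 mm² — area = 407.46 mm²; (rotated 5° about Z; rotation is an isometry so areas/perimeters/island counts are preserved). So its area = 407.46 mm². Layer 39 (z = 11.7): the 14×16 cube contributes its full rectangle (area 224.00 mm²); the cube at (9.5, 4) is present — its section is the full 8.5×6.5 rectangle (area 55.25 mm²); the cone at (10, -2) is absent (z outside [3.5, 11.5]); Merging all regions: the regions partially overlap — summed areas 279.25 mm² minus the doubly-counted overlap 29.25 mm² gives 250.00 mm² — area = 250.00 mm²; (whole slice rotated 5° about Z — lengths, areas and connectivity unchanged). So its area = 250.00 mm². Layer 14 is larger (407.46 vs 250.00 mm²).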